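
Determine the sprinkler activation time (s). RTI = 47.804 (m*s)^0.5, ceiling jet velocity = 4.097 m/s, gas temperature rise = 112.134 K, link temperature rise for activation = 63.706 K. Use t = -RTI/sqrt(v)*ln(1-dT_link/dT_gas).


dT_link/dT_gas = 0.56812
ln(1 - 0.56812) = -0.83962
t = -47.804 / sqrt(4.097) * -0.83962 = 19.830 s

19.830 s


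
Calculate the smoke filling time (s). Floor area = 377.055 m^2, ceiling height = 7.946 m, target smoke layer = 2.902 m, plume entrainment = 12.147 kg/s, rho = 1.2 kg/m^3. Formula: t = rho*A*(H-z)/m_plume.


H - z = 5.044 m
t = 1.2 * 377.055 * 5.044 / 12.147 = 187.88 s

187.88 s


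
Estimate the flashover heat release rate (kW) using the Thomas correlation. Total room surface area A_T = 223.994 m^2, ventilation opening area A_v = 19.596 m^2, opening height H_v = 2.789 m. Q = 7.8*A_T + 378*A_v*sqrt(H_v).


7.8*A_T = 1747.2
sqrt(H_v) = 1.6700
378*A_v*sqrt(H_v) = 12370
Q = 1747.2 + 12370 = 14118 kW

14118 kW


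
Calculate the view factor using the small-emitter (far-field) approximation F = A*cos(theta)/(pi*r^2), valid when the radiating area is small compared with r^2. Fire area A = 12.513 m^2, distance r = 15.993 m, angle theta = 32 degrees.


cos(32 deg) = 0.84805
pi*r^2 = 803.54
F = 12.513 * 0.84805 / 803.54 = 0.013206

0.013206


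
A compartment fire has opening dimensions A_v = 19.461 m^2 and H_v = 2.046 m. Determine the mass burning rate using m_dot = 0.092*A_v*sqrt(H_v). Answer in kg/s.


sqrt(H_v) = 1.4304
m_dot = 0.092 * 19.461 * 1.4304 = 2.5610 kg/s

2.5610 kg/s


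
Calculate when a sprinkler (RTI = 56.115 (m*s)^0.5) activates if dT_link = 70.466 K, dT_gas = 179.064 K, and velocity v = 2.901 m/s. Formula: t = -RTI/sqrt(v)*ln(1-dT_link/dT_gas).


dT_link/dT_gas = 0.39352
ln(1 - 0.39352) = -0.50009
t = -56.115 / sqrt(2.901) * -0.50009 = 16.476 s

16.476 s


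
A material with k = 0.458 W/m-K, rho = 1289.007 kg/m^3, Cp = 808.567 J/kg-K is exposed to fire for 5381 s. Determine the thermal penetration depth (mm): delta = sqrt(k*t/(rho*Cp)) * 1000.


alpha = 0.458 / (1289.007 * 808.567) = 4.3943e-07 m^2/s
alpha * t = 0.0023646
delta = sqrt(0.0023646) * 1000 = 48.627 mm

48.627 mm


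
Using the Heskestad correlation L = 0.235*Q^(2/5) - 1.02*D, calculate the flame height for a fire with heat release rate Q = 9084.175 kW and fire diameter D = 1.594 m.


Q^(2/5) = 38.310
0.235 * Q^(2/5) = 9.0029
1.02 * D = 1.6259
L = 7.3770 m

7.3770 m


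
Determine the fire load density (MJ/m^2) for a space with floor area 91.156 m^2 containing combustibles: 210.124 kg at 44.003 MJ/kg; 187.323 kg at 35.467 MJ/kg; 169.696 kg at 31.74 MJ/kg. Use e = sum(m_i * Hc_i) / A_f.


Total energy = 210.124*44.003 + 187.323*35.467 + 169.696*31.74
= 9246.086 + 6643.785 + 5386.151
= 21276.02 MJ
e = 21276.02 / 91.156 = 233.40 MJ/m^2

233.40 MJ/m^2


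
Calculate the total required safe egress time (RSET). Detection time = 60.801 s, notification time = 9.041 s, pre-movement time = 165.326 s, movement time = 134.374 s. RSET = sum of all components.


Total = 60.801 + 9.041 + 165.326 + 134.374 = 369.542 s

369.542 s


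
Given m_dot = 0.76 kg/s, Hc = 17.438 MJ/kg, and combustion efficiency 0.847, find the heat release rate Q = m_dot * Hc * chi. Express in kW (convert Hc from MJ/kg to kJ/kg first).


Hc = 17.438 MJ/kg = 17.438 * 1000 kJ/kg = 17438 kJ/kg
Q = 0.76 kg/s * 17438 kJ/kg * 0.847 = 11225 kW

11225 kW


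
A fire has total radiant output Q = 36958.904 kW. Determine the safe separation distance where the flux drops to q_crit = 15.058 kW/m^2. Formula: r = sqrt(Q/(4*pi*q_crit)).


4*pi*q_crit = 189.22
Q/(4*pi*q_crit) = 195.32
r = sqrt(195.32) = 13.976 m

13.976 m


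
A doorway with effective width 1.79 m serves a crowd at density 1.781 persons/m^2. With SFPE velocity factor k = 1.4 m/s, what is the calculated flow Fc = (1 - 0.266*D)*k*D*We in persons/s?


1 - 0.266*D = 1 - 0.266*1.781 = 0.52625
Fs = 0.52625 * 1.4 * 1.781 = 1.3122 persons/(s*m)
Fc = 1.3122 * 1.79 = 2.3488 persons/s

2.3488 persons/s


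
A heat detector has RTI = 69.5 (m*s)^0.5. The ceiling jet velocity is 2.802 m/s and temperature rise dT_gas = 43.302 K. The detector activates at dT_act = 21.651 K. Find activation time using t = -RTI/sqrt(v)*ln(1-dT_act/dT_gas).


dT_act/dT_gas = 0.5
ln(1 - 0.5) = -0.69315
t = -69.5 / sqrt(2.802) * -0.69315 = 28.779 s

28.779 s


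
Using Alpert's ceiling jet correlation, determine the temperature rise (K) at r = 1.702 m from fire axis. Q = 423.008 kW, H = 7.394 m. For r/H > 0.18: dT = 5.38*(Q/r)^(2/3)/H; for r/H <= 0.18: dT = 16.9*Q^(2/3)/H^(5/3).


r/H = 1.702 / 7.394 = 0.23019
r/H > 0.18, so dT = 5.38*(Q/r)^(2/3)/H
Q/r = 248.54
(Q/r)^(2/3) = 39.530
dT = 5.38 * 39.530 / 7.394 = 28.763 K

28.763 K


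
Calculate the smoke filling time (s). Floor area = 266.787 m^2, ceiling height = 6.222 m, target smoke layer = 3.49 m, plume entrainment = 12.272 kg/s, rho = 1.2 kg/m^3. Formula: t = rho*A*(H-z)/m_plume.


H - z = 2.732 m
t = 1.2 * 266.787 * 2.732 / 12.272 = 71.271 s

71.271 s


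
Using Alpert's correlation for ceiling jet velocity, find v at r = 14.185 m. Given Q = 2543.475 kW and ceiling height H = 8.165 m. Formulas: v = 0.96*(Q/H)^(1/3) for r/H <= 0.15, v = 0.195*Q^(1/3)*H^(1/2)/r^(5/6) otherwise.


r/H = 14.185 / 8.165 = 1.7373
r/H > 0.15, so v = 0.195*Q^(1/3)*H^(1/2)/r^(5/6)
Q^(1/3) = 13.650
H^(1/2) = 2.8574
r^(5/6) = 9.1171
v = 0.195 * 13.650 * 2.8574 / 9.1171 = 0.83425 m/s

0.83425 m/s


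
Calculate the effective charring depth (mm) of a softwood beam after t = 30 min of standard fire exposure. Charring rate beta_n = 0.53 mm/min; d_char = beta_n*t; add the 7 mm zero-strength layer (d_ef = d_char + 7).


d_char = 0.53 * 30 = 15.9 mm
d_ef = 15.9 + 1.0*7 = 22.9 mm

22.9 mm


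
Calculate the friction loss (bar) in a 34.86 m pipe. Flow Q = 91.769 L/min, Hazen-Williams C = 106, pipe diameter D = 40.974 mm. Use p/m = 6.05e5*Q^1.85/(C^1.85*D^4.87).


Q^1.85 = 4275.5
C^1.85 = 5582.3
D^4.87 = 7.1271e+07
p/m = 0.0065015 bar/m
p_total = 0.0065015 * 34.86 = 0.22664 bar

0.22664 bar


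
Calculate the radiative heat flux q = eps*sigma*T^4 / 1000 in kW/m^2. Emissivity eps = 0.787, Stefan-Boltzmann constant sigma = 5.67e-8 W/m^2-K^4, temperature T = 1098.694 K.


T^4 = 1.4572e+12
q = 0.787 * 5.67e-8 * 1.4572e+12 / 1000 = 65.023 kW/m^2

65.023 kW/m^2


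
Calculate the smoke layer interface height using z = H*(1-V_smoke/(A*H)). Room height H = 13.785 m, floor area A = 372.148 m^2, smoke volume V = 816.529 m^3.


V/(A*H) = 0.15917
1 - 0.15917 = 0.84083
z = 13.785 * 0.84083 = 11.591 m

11.591 m


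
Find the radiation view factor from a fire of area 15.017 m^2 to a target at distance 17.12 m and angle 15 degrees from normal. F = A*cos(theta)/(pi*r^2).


cos(15 deg) = 0.96593
pi*r^2 = 920.78
F = 15.017 * 0.96593 / 920.78 = 0.015753

0.015753


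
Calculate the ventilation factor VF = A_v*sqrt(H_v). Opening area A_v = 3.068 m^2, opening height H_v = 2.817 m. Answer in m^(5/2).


sqrt(H_v) = 1.6784
VF = 3.068 * 1.6784 = 5.1493 m^(5/2)

5.1493 m^(5/2)


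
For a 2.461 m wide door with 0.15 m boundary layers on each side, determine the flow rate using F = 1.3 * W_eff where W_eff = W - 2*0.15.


W_eff = 2.461 - 0.30 = 2.161 m
F = 1.3 * 2.161 = 2.8093 persons/s

2.8093 persons/s


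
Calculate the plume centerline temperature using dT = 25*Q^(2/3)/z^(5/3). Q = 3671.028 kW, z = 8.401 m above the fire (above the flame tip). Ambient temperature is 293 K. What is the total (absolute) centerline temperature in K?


Q^(2/3) = 237.97
z^(5/3) = 34.718
dT = 25 * 237.97 / 34.718 = 171.36 K
T = 293 + 171.36 = 464.36 K

464.36 K


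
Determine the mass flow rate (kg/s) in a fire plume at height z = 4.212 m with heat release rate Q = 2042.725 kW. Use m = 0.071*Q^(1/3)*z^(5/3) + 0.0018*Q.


Q^(1/3) = 12.688
z^(5/3) = 10.985
First term = 0.071 * 12.688 * 10.985 = 9.8964
Second term = 0.0018 * 2042.725 = 3.6769
m = 13.573 kg/s

13.573 kg/s


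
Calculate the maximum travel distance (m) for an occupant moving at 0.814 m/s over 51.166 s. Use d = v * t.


d = 0.814 * 51.166 = 41.649 m

41.649 m


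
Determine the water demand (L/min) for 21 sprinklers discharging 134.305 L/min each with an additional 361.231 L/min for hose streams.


Sprinkler demand = 21 * 134.305 = 2820.405 L/min
Total = 2820.405 + 361.231 = 3181.636 L/min

3181.636 L/min


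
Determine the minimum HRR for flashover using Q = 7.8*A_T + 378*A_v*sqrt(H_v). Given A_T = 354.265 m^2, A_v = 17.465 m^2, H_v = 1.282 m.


7.8*A_T = 2763.267
sqrt(H_v) = 1.1323
378*A_v*sqrt(H_v) = 7474.9
Q = 2763.267 + 7474.9 = 10238 kW

10238 kW


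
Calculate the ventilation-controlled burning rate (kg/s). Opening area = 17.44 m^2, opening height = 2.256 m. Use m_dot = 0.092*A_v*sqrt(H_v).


sqrt(H_v) = 1.5020
m_dot = 0.092 * 17.44 * 1.5020 = 2.4099 kg/s

2.4099 kg/s


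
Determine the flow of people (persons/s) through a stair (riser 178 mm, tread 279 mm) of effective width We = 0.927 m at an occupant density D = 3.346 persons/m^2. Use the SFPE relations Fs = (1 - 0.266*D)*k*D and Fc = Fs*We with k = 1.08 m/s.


1 - 0.266*D = 1 - 0.266*3.346 = 0.10996
Fs = 0.10996 * 1.08 * 3.346 = 0.39737 persons/(s*m)
Fc = 0.39737 * 0.927 = 0.36837 persons/s

0.36837 persons/s


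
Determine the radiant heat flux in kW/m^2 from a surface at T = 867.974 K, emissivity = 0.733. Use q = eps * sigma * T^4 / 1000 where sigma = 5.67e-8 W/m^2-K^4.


T^4 = 5.6758e+11
q = 0.733 * 5.67e-8 * 5.6758e+11 / 1000 = 23.589 kW/m^2

23.589 kW/m^2


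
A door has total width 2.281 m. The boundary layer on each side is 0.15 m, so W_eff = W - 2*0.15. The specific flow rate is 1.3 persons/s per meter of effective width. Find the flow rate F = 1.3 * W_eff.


W_eff = 2.281 - 0.30 = 1.981 m
F = 1.3 * 1.981 = 2.5753 persons/s

2.5753 persons/s


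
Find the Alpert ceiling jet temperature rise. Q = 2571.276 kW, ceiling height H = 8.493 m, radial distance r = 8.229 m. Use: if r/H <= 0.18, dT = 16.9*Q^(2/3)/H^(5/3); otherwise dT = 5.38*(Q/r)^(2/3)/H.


r/H = 8.229 / 8.493 = 0.96892
r/H > 0.18, so dT = 5.38*(Q/r)^(2/3)/H
Q/r = 312.47
(Q/r)^(2/3) = 46.047
dT = 5.38 * 46.047 / 8.493 = 29.169 K

29.169 K


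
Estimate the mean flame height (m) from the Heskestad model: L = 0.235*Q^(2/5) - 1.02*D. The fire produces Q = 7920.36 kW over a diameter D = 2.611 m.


Q^(2/5) = 36.266
0.235 * Q^(2/5) = 8.5225
1.02 * D = 2.6632
L = 5.8593 m

5.8593 m


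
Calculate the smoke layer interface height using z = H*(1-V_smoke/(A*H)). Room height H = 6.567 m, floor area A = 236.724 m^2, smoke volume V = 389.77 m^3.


V/(A*H) = 0.25073
1 - 0.25073 = 0.74927
z = 6.567 * 0.74927 = 4.9205 m

4.9205 m


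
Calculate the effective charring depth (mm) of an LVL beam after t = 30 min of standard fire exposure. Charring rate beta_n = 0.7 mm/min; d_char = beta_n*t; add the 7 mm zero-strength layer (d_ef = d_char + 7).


d_char = 0.7 * 30 = 21 mm
d_ef = 21 + 1.0*7 = 28 mm

28 mm


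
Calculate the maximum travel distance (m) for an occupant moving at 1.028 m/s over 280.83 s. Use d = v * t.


d = 1.028 * 280.83 = 288.69 m

288.69 m


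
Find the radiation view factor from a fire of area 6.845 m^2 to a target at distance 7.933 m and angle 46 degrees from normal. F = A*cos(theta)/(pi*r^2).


cos(46 deg) = 0.69466
pi*r^2 = 197.71
F = 6.845 * 0.69466 / 197.71 = 0.024050

0.024050


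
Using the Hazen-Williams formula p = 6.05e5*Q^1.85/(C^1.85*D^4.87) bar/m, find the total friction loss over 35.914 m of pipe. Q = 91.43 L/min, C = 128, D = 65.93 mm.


Q^1.85 = 4246.3
C^1.85 = 7913.0
D^4.87 = 7.2266e+08
p/m = 0.00044926 bar/m
p_total = 0.00044926 * 35.914 = 0.016135 bar

0.016135 bar


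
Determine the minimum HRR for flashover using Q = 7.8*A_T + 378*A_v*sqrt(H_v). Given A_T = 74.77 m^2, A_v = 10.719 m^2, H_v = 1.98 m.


7.8*A_T = 583.206
sqrt(H_v) = 1.4071
378*A_v*sqrt(H_v) = 5701.4
Q = 583.206 + 5701.4 = 6284.6 kW

6284.6 kW


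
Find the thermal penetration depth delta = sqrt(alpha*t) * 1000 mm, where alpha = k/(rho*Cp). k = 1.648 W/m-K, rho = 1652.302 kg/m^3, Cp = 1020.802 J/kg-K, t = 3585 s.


alpha = 1.648 / (1652.302 * 1020.802) = 9.7707e-07 m^2/s
alpha * t = 0.0035028
delta = sqrt(0.0035028) * 1000 = 59.184 mm

59.184 mm


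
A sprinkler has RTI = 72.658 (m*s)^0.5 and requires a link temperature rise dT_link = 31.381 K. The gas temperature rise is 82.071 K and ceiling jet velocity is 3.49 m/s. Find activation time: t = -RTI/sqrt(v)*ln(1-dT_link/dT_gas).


dT_link/dT_gas = 0.38236
ln(1 - 0.38236) = -0.48186
t = -72.658 / sqrt(3.49) * -0.48186 = 18.741 s

18.741 s


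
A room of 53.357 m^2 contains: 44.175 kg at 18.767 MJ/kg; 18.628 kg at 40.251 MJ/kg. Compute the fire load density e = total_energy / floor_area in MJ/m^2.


Total energy = 44.175*18.767 + 18.628*40.251
= 829.0322 + 749.7956
= 1578.828 MJ
e = 1578.828 / 53.357 = 29.590 MJ/m^2

29.590 MJ/m^2


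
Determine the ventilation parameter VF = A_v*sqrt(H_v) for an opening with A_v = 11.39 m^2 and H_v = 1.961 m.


sqrt(H_v) = 1.4004
VF = 11.39 * 1.4004 = 15.950 m^(5/2)

15.950 m^(5/2)


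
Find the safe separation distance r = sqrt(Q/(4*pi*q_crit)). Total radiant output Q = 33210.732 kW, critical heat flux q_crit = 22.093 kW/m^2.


4*pi*q_crit = 277.63
Q/(4*pi*q_crit) = 119.62
r = sqrt(119.62) = 10.937 m

10.937 m


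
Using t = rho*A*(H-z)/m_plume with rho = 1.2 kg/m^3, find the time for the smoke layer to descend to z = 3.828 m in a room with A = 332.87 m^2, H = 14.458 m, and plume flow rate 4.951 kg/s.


H - z = 10.63 m
t = 1.2 * 332.87 * 10.63 / 4.951 = 857.62 s

857.62 s


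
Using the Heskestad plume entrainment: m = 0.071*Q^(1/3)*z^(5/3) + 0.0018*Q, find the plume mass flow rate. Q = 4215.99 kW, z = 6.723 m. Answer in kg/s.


Q^(1/3) = 16.155
z^(5/3) = 23.948
First term = 0.071 * 16.155 * 23.948 = 27.468
Second term = 0.0018 * 4215.99 = 7.5888
m = 35.057 kg/s

35.057 kg/s


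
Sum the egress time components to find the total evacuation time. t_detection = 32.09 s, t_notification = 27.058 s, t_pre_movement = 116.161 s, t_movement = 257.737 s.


Total = 32.09 + 27.058 + 116.161 + 257.737 = 433.046 s

433.046 s


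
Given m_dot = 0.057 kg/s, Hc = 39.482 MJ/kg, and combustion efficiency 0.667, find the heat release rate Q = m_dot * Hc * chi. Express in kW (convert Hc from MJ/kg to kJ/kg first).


Hc = 39.482 MJ/kg = 39.482 * 1000 kJ/kg = 39482 kJ/kg
Q = 0.057 kg/s * 39482 kJ/kg * 0.667 = 1501.1 kW

1501.1 kW


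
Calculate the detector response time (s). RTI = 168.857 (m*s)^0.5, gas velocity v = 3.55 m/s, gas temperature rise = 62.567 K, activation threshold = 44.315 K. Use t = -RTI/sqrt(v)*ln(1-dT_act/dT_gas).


dT_act/dT_gas = 0.70828
ln(1 - 0.70828) = -1.2320
t = -168.857 / sqrt(3.55) * -1.2320 = 110.41 s

110.41 s


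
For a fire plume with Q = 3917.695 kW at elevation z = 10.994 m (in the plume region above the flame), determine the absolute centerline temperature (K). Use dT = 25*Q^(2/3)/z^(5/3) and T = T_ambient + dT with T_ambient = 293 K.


Q^(2/3) = 248.52
z^(5/3) = 54.358
dT = 25 * 248.52 / 54.358 = 114.30 K
T = 293 + 114.30 = 407.30 K

407.30 K


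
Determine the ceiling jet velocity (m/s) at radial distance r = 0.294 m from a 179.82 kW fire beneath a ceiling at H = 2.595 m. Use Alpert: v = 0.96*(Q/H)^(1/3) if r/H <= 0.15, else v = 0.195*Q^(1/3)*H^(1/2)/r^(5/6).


r/H = 0.294 / 2.595 = 0.11329
r/H <= 0.15, so v = 0.96*(Q/H)^(1/3)
Q/H = 69.295
(Q/H)^(1/3) = 4.1074
v = 0.96 * 4.1074 = 3.9431 m/s

3.9431 m/s


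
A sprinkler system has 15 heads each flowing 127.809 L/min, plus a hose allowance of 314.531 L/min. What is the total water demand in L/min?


Sprinkler demand = 15 * 127.809 = 1917.135 L/min
Total = 1917.135 + 314.531 = 2231.666 L/min

2231.666 L/min


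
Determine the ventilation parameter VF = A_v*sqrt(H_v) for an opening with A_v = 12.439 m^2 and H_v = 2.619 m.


sqrt(H_v) = 1.6183
VF = 12.439 * 1.6183 = 20.130 m^(5/2)

20.130 m^(5/2)


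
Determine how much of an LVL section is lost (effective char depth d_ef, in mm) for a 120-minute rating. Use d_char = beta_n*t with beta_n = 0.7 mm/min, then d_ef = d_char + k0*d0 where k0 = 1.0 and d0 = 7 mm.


d_char = 0.7 * 120 = 84 mm
d_ef = 84 + 1.0*7 = 91 mm

91 mm


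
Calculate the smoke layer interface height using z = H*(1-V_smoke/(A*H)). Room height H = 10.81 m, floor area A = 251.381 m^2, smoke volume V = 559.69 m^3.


V/(A*H) = 0.20596
1 - 0.20596 = 0.79404
z = 10.81 * 0.79404 = 8.5835 m

8.5835 m


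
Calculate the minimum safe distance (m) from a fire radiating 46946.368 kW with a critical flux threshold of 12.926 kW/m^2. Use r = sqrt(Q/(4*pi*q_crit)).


4*pi*q_crit = 162.43
Q/(4*pi*q_crit) = 289.02
r = sqrt(289.02) = 17.001 m

17.001 m


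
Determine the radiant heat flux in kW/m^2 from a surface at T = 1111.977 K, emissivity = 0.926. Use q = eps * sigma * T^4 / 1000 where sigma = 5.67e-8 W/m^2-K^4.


T^4 = 1.5289e+12
q = 0.926 * 5.67e-8 * 1.5289e+12 / 1000 = 80.274 kW/m^2

80.274 kW/m^2


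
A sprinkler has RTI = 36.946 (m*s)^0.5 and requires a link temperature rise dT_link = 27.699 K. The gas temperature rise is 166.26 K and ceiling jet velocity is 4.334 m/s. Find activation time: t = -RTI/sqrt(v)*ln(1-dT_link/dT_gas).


dT_link/dT_gas = 0.16660
ln(1 - 0.16660) = -0.18224
t = -36.946 / sqrt(4.334) * -0.18224 = 3.2342 s

3.2342 s


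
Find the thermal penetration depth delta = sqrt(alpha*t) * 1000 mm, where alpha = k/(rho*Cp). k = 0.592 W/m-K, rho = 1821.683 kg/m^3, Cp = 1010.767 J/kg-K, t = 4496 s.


alpha = 0.592 / (1821.683 * 1010.767) = 3.2151e-07 m^2/s
alpha * t = 0.0014455
delta = sqrt(0.0014455) * 1000 = 38.020 mm

38.020 mm


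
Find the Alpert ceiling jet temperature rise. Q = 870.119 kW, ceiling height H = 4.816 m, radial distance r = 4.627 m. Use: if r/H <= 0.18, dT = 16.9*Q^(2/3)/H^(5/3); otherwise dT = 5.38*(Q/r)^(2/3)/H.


r/H = 4.627 / 4.816 = 0.96076
r/H > 0.18, so dT = 5.38*(Q/r)^(2/3)/H
Q/r = 188.05
(Q/r)^(2/3) = 32.824
dT = 5.38 * 32.824 / 4.816 = 36.668 K

36.668 K


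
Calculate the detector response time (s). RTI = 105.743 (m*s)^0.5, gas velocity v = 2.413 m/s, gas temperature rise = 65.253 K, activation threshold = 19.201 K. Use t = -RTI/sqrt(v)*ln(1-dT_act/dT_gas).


dT_act/dT_gas = 0.29425
ln(1 - 0.29425) = -0.34850
t = -105.743 / sqrt(2.413) * -0.34850 = 23.723 s

23.723 s


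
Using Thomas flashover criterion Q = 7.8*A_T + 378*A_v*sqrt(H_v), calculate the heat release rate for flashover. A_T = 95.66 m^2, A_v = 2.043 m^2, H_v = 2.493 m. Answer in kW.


7.8*A_T = 746.148
sqrt(H_v) = 1.5789
378*A_v*sqrt(H_v) = 1219.3
Q = 746.148 + 1219.3 = 1965.5 kW

1965.5 kW


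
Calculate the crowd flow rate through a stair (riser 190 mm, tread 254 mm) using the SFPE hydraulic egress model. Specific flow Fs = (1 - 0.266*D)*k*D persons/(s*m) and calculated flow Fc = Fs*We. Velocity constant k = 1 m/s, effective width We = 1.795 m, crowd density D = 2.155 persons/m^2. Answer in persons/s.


1 - 0.266*D = 1 - 0.266*2.155 = 0.42677
Fs = 0.42677 * 1 * 2.155 = 0.91969 persons/(s*m)
Fc = 0.91969 * 1.795 = 1.6508 persons/s

1.6508 persons/s


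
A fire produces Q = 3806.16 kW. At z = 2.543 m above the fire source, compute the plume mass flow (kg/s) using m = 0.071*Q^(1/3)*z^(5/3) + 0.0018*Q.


Q^(1/3) = 15.613
z^(5/3) = 4.7378
First term = 0.071 * 15.613 * 4.7378 = 5.2521
Second term = 0.0018 * 3806.16 = 6.8511
m = 12.103 kg/s

12.103 kg/s


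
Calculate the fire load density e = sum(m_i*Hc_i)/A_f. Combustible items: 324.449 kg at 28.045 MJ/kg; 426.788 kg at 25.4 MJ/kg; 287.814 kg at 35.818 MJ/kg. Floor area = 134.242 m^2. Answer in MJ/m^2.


Total energy = 324.449*28.045 + 426.788*25.4 + 287.814*35.818
= 9099.172 + 10840.42 + 10308.92
= 30248.51 MJ
e = 30248.51 / 134.242 = 225.33 MJ/m^2

225.33 MJ/m^2


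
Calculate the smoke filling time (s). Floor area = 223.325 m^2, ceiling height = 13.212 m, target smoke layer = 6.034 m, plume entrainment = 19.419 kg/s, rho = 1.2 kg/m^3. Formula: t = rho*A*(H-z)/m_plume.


H - z = 7.178 m
t = 1.2 * 223.325 * 7.178 / 19.419 = 99.059 s

99.059 s


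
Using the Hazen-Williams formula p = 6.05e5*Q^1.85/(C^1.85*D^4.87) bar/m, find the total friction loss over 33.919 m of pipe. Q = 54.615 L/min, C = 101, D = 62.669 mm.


Q^1.85 = 1636.9
C^1.85 = 5105.0
D^4.87 = 5.6448e+08
p/m = 0.00034367 bar/m
p_total = 0.00034367 * 33.919 = 0.011657 bar

0.011657 bar


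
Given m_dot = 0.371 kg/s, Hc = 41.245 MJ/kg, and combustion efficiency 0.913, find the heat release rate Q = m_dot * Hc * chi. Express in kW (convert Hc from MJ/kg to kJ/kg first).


Hc = 41.245 MJ/kg = 41.245 * 1000 kJ/kg = 41245 kJ/kg
Q = 0.371 kg/s * 41245 kJ/kg * 0.913 = 13971 kW

13971 kW


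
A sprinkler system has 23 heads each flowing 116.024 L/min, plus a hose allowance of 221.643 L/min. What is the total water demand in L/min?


Sprinkler demand = 23 * 116.024 = 2668.552 L/min
Total = 2668.552 + 221.643 = 2890.195 L/min

2890.195 L/min


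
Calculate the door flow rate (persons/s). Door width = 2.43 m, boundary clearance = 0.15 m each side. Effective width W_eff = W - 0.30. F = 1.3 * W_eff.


W_eff = 2.43 - 0.30 = 2.13 m
F = 1.3 * 2.13 = 2.769 persons/s

2.769 persons/s


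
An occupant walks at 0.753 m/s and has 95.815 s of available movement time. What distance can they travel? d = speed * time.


d = 0.753 * 95.815 = 72.149 m

72.149 m


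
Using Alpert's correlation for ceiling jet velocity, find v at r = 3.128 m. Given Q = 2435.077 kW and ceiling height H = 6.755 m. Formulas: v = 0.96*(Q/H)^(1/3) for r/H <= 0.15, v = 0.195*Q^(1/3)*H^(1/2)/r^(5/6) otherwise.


r/H = 3.128 / 6.755 = 0.46306
r/H > 0.15, so v = 0.195*Q^(1/3)*H^(1/2)/r^(5/6)
Q^(1/3) = 13.454
H^(1/2) = 2.5990
r^(5/6) = 2.5866
v = 0.195 * 13.454 * 2.5990 / 2.5866 = 2.6361 m/s

2.6361 m/s


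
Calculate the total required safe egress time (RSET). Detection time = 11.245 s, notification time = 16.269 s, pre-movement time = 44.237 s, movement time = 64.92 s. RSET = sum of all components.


Total = 11.245 + 16.269 + 44.237 + 64.92 = 136.671 s

136.671 s


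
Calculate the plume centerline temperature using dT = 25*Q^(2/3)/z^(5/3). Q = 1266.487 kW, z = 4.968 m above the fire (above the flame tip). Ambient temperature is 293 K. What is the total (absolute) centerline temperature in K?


Q^(2/3) = 117.06
z^(5/3) = 14.464
dT = 25 * 117.06 / 14.464 = 202.32 K
T = 293 + 202.32 = 495.32 K

495.32 K


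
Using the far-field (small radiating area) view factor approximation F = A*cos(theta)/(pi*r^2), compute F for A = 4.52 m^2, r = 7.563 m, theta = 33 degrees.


cos(33 deg) = 0.83867
pi*r^2 = 179.70
F = 4.52 * 0.83867 / 179.70 = 0.021096

0.021096


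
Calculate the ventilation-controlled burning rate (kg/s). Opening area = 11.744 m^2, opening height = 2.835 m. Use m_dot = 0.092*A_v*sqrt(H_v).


sqrt(H_v) = 1.6837
m_dot = 0.092 * 11.744 * 1.6837 = 1.8192 kg/s

1.8192 kg/s


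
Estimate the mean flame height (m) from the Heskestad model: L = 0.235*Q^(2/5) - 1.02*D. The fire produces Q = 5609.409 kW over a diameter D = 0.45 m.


Q^(2/5) = 31.591
0.235 * Q^(2/5) = 7.4239
1.02 * D = 0.459
L = 6.9649 m

6.9649 m


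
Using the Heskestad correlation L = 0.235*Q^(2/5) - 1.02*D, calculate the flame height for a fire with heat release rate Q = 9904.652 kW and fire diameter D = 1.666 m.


Q^(2/5) = 39.658
0.235 * Q^(2/5) = 9.3197
1.02 * D = 1.6993
L = 7.6204 m

7.6204 m


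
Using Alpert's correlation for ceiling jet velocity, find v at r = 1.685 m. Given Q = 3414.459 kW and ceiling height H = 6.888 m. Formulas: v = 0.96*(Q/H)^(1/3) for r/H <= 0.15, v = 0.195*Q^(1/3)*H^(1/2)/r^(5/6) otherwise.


r/H = 1.685 / 6.888 = 0.24463
r/H > 0.15, so v = 0.195*Q^(1/3)*H^(1/2)/r^(5/6)
Q^(1/3) = 15.058
H^(1/2) = 2.6245
r^(5/6) = 1.5447
v = 0.195 * 15.058 * 2.6245 / 1.5447 = 4.9891 m/s

4.9891 m/s


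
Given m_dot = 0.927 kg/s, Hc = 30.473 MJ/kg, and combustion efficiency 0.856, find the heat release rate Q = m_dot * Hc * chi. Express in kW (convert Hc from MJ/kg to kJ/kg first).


Hc = 30.473 MJ/kg = 30.473 * 1000 kJ/kg = 30473 kJ/kg
Q = 0.927 kg/s * 30473 kJ/kg * 0.856 = 24181 kW

24181 kW


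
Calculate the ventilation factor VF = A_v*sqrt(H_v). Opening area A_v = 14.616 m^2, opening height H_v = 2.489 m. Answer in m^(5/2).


sqrt(H_v) = 1.5777
VF = 14.616 * 1.5777 = 23.059 m^(5/2)

23.059 m^(5/2)


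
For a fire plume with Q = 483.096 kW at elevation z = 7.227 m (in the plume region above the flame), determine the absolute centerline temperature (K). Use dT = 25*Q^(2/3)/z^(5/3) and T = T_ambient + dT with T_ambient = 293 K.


Q^(2/3) = 61.568
z^(5/3) = 27.014
dT = 25 * 61.568 / 27.014 = 56.977 K
T = 293 + 56.977 = 349.98 K

349.98 K


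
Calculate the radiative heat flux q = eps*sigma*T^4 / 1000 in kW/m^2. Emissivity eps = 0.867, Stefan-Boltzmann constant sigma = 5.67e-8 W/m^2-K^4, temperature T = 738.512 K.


T^4 = 2.9746e+11
q = 0.867 * 5.67e-8 * 2.9746e+11 / 1000 = 14.623 kW/m^2

14.623 kW/m^2


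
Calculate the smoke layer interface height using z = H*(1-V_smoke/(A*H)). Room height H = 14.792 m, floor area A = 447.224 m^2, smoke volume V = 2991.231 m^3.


V/(A*H) = 0.45217
1 - 0.45217 = 0.54783
z = 14.792 * 0.54783 = 8.1036 m

8.1036 m


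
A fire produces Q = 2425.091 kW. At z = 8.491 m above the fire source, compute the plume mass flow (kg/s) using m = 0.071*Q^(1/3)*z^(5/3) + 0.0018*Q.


Q^(1/3) = 13.435
z^(5/3) = 35.340
First term = 0.071 * 13.435 * 35.340 = 33.711
Second term = 0.0018 * 2425.091 = 4.3652
m = 38.076 kg/s

38.076 kg/s


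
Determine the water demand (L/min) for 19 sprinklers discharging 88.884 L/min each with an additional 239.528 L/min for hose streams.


Sprinkler demand = 19 * 88.884 = 1688.796 L/min
Total = 1688.796 + 239.528 = 1928.324 L/min

1928.324 L/min


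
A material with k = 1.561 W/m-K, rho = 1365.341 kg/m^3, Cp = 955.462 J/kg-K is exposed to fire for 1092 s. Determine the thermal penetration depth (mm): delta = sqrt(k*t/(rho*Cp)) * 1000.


alpha = 1.561 / (1365.341 * 955.462) = 1.1966e-06 m^2/s
alpha * t = 0.0013067
delta = sqrt(0.0013067) * 1000 = 36.148 mm

36.148 mm


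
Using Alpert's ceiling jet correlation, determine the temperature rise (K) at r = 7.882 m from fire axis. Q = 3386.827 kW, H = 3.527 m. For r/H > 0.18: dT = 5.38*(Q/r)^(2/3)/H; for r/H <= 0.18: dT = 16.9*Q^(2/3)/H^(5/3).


r/H = 7.882 / 3.527 = 2.2348
r/H > 0.18, so dT = 5.38*(Q/r)^(2/3)/H
Q/r = 429.69
(Q/r)^(2/3) = 56.943
dT = 5.38 * 56.943 / 3.527 = 86.859 K

86.859 K


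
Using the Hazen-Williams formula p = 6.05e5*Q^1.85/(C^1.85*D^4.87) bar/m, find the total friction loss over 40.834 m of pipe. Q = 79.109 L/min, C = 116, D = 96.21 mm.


Q^1.85 = 3248.8
C^1.85 = 6595.5
D^4.87 = 4.5528e+09
p/m = 6.5455e-05 bar/m
p_total = 6.5455e-05 * 40.834 = 0.0026728 bar

0.0026728 bar


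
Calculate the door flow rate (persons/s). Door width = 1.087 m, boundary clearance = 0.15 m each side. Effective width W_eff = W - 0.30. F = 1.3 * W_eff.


W_eff = 1.087 - 0.30 = 0.787 m
F = 1.3 * 0.787 = 1.0231 persons/s

1.0231 persons/s


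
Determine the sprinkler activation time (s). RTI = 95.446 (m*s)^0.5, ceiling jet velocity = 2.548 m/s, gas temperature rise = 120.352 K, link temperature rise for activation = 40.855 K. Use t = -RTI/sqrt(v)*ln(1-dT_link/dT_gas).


dT_link/dT_gas = 0.33946
ln(1 - 0.33946) = -0.41470
t = -95.446 / sqrt(2.548) * -0.41470 = 24.797 s

24.797 s


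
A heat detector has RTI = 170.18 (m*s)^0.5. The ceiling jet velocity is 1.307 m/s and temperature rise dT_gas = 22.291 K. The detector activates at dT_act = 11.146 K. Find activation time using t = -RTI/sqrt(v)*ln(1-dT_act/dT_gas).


dT_act/dT_gas = 0.50002
ln(1 - 0.50002) = -0.69319
t = -170.18 / sqrt(1.307) * -0.69319 = 103.19 s

103.19 s


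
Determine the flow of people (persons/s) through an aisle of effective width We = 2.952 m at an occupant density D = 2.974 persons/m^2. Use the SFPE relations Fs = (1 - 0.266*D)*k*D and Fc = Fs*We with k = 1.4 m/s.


1 - 0.266*D = 1 - 0.266*2.974 = 0.20892
Fs = 0.20892 * 1.4 * 2.974 = 0.86984 persons/(s*m)
Fc = 0.86984 * 2.952 = 2.5678 persons/s

2.5678 persons/s


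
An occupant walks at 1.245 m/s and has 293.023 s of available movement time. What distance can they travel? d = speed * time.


d = 1.245 * 293.023 = 364.81 m

364.81 m


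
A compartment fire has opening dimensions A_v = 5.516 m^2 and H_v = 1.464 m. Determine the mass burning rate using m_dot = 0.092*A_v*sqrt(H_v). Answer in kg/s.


sqrt(H_v) = 1.2100
m_dot = 0.092 * 5.516 * 1.2100 = 0.61402 kg/s

0.61402 kg/s


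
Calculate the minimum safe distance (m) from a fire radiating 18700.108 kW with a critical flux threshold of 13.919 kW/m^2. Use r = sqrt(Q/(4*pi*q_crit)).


4*pi*q_crit = 174.91
Q/(4*pi*q_crit) = 106.91
r = sqrt(106.91) = 10.340 m

10.340 m


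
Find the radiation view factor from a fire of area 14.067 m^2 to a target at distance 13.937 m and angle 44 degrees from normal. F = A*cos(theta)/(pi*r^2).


cos(44 deg) = 0.71934
pi*r^2 = 610.22
F = 14.067 * 0.71934 / 610.22 = 0.016582

0.016582


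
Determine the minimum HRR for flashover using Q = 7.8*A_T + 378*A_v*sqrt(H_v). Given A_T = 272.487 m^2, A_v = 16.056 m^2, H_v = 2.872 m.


7.8*A_T = 2125.4
sqrt(H_v) = 1.6947
378*A_v*sqrt(H_v) = 10285
Q = 2125.4 + 10285 = 12411 kW

12411 kW


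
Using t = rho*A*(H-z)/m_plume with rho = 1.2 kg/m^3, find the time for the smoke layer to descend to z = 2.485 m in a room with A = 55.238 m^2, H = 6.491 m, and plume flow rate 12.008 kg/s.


H - z = 4.006 m
t = 1.2 * 55.238 * 4.006 / 12.008 = 22.114 s

22.114 s


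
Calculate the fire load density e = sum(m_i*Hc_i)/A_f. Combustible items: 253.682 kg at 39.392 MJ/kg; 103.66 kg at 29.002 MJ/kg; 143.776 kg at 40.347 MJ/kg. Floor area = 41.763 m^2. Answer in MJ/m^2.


Total energy = 253.682*39.392 + 103.66*29.002 + 143.776*40.347
= 9993.041 + 3006.347 + 5800.930
= 18800.32 MJ
e = 18800.32 / 41.763 = 450.17 MJ/m^2

450.17 MJ/m^2


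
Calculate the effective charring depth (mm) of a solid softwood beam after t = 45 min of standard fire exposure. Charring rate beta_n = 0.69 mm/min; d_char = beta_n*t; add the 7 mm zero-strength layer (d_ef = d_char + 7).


d_char = 0.69 * 45 = 31.05 mm
d_ef = 31.05 + 1.0*7 = 38.05 mm

38.05 mm


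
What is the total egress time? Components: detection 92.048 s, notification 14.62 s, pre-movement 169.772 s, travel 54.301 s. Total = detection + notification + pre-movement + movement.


Total = 92.048 + 14.62 + 169.772 + 54.301 = 330.741 s

330.741 s


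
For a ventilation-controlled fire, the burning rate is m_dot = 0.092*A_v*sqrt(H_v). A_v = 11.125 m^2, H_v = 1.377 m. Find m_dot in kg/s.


sqrt(H_v) = 1.1735
m_dot = 0.092 * 11.125 * 1.1735 = 1.2010 kg/s

1.2010 kg/s


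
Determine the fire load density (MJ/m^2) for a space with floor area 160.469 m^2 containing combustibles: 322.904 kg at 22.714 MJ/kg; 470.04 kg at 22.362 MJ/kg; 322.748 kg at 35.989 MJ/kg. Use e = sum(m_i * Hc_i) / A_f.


Total energy = 322.904*22.714 + 470.04*22.362 + 322.748*35.989
= 7334.441 + 10511.03 + 11615.38
= 29460.85 MJ
e = 29460.85 / 160.469 = 183.59 MJ/m^2

183.59 MJ/m^2


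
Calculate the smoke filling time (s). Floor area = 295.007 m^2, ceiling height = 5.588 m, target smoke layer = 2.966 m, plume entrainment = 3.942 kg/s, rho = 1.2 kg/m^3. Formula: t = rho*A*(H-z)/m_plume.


H - z = 2.622 m
t = 1.2 * 295.007 * 2.622 / 3.942 = 235.47 s

235.47 s


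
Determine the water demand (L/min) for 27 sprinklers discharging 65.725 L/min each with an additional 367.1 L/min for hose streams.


Sprinkler demand = 27 * 65.725 = 1774.575 L/min
Total = 1774.575 + 367.1 = 2141.675 L/min

2141.675 L/min


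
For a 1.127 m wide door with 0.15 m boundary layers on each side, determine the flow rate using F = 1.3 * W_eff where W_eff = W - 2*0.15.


W_eff = 1.127 - 0.30 = 0.827 m
F = 1.3 * 0.827 = 1.0751 persons/s

1.0751 persons/s


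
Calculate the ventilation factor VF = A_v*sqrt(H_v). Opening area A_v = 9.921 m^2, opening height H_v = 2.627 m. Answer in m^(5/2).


sqrt(H_v) = 1.6208
VF = 9.921 * 1.6208 = 16.080 m^(5/2)

16.080 m^(5/2)


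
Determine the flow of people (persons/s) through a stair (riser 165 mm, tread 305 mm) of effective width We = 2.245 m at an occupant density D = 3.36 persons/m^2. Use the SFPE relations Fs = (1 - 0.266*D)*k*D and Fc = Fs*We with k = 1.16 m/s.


1 - 0.266*D = 1 - 0.266*3.36 = 0.10624
Fs = 0.10624 * 1.16 * 3.36 = 0.41408 persons/(s*m)
Fc = 0.41408 * 2.245 = 0.92961 persons/s

0.92961 persons/s


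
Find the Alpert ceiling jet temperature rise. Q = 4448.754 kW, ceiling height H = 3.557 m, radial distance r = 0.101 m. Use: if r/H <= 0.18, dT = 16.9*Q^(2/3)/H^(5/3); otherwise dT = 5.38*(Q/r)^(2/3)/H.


r/H = 0.101 / 3.557 = 0.028395
r/H <= 0.18, so dT = 16.9*Q^(2/3)/H^(5/3)
Q^(2/3) = 270.49
H^(5/3) = 8.2884
dT = 16.9 * 270.49 / 8.2884 = 551.53 K

551.53 K


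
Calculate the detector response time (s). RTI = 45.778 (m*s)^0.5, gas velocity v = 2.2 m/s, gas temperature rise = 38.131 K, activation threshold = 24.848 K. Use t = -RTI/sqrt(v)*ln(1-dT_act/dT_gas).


dT_act/dT_gas = 0.65165
ln(1 - 0.65165) = -1.0545
t = -45.778 / sqrt(2.2) * -1.0545 = 32.547 s

32.547 s


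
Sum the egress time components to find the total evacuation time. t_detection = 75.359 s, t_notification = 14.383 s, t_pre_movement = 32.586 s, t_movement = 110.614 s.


Total = 75.359 + 14.383 + 32.586 + 110.614 = 232.942 s

232.942 s


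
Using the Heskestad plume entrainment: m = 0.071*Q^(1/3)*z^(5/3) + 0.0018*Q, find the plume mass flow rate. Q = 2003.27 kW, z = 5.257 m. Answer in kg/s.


Q^(1/3) = 12.606
z^(5/3) = 15.894
First term = 0.071 * 12.606 * 15.894 = 14.226
Second term = 0.0018 * 2003.27 = 3.6059
m = 17.831 kg/s

17.831 kg/s


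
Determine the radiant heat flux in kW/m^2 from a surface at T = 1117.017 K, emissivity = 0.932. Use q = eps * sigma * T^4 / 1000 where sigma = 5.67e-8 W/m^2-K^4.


T^4 = 1.5568e+12
q = 0.932 * 5.67e-8 * 1.5568e+12 / 1000 = 82.269 kW/m^2

82.269 kW/m^2


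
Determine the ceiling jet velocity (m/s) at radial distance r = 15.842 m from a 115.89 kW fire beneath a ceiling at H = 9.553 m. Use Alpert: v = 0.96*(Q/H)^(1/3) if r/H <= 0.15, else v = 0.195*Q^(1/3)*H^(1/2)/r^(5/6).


r/H = 15.842 / 9.553 = 1.6583
r/H > 0.15, so v = 0.195*Q^(1/3)*H^(1/2)/r^(5/6)
Q^(1/3) = 4.8755
H^(1/2) = 3.0908
r^(5/6) = 9.9964
v = 0.195 * 4.8755 * 3.0908 / 9.9964 = 0.29395 m/s

0.29395 m/s


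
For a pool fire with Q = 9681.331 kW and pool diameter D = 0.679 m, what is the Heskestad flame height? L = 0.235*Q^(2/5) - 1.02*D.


Q^(2/5) = 39.298
0.235 * Q^(2/5) = 9.2351
1.02 * D = 0.69258
L = 8.5425 m

8.5425 m


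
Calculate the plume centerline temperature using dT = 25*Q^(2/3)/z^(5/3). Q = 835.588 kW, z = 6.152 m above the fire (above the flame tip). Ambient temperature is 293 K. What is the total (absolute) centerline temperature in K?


Q^(2/3) = 88.715
z^(5/3) = 20.655
dT = 25 * 88.715 / 20.655 = 107.38 K
T = 293 + 107.38 = 400.38 K

400.38 K


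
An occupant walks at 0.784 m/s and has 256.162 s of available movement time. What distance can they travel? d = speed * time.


d = 0.784 * 256.162 = 200.83 m

200.83 m


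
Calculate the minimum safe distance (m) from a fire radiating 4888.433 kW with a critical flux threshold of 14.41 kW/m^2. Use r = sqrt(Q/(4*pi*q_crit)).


4*pi*q_crit = 181.08
Q/(4*pi*q_crit) = 26.996
r = sqrt(26.996) = 5.1957 m

5.1957 m


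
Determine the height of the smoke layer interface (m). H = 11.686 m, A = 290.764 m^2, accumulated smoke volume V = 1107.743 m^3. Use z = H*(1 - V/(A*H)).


V/(A*H) = 0.32601
1 - 0.32601 = 0.67399
z = 11.686 * 0.67399 = 7.8762 m

7.8762 m


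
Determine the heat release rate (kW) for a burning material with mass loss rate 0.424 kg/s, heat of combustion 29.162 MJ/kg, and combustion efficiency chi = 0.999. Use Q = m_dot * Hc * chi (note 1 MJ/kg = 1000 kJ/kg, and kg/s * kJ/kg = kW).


Hc = 29.162 MJ/kg = 29.162 * 1000 kJ/kg = 29162 kJ/kg
Q = 0.424 kg/s * 29162 kJ/kg * 0.999 = 12352 kW

12352 kW


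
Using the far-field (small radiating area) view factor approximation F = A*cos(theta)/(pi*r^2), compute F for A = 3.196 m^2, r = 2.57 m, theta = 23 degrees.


cos(23 deg) = 0.92050
pi*r^2 = 20.750
F = 3.196 * 0.92050 / 20.750 = 0.14178

0.14178


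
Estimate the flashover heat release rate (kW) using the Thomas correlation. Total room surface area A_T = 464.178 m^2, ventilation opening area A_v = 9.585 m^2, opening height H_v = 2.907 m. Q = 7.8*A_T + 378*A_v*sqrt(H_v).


7.8*A_T = 3620.6
sqrt(H_v) = 1.7050
378*A_v*sqrt(H_v) = 6177.4
Q = 3620.6 + 6177.4 = 9798.0 kW

9798.0 kW


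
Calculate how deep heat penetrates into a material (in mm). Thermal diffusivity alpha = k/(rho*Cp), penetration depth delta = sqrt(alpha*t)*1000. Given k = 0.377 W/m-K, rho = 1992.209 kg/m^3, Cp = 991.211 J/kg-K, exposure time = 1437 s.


alpha = 0.377 / (1992.209 * 991.211) = 1.9092e-07 m^2/s
alpha * t = 0.00027435
delta = sqrt(0.00027435) * 1000 = 16.563 mm

16.563 mm


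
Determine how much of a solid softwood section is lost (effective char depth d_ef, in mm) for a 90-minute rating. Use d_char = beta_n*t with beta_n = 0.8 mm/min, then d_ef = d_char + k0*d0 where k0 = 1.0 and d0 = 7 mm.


d_char = 0.8 * 90 = 72 mm
d_ef = 72 + 1.0*7 = 79 mm

79 mm


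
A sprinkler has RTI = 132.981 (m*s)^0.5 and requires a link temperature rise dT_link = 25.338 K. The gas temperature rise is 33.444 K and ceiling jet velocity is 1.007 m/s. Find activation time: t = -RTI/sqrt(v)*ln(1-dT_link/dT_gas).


dT_link/dT_gas = 0.75762
ln(1 - 0.75762) = -1.4173
t = -132.981 / sqrt(1.007) * -1.4173 = 187.81 s

187.81 s


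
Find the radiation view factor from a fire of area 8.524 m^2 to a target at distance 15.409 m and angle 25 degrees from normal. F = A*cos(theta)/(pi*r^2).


cos(25 deg) = 0.90631
pi*r^2 = 745.93
F = 8.524 * 0.90631 / 745.93 = 0.010357

0.010357


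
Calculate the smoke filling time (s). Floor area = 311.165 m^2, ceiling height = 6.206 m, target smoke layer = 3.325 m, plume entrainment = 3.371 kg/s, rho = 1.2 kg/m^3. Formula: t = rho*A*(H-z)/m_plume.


H - z = 2.881 m
t = 1.2 * 311.165 * 2.881 / 3.371 = 319.12 s

319.12 s


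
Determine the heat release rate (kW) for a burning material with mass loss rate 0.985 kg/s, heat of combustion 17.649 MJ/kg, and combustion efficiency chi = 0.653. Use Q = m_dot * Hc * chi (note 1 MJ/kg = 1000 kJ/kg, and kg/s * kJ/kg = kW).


Hc = 17.649 MJ/kg = 17.649 * 1000 kJ/kg = 17649 kJ/kg
Q = 0.985 kg/s * 17649 kJ/kg * 0.653 = 11352 kW

11352 kW


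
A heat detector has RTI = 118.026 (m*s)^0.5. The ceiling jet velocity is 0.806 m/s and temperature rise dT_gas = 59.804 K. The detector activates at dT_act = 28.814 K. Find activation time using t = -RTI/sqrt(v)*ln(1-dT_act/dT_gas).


dT_act/dT_gas = 0.48181
ln(1 - 0.48181) = -0.65741
t = -118.026 / sqrt(0.806) * -0.65741 = 86.426 s

86.426 s


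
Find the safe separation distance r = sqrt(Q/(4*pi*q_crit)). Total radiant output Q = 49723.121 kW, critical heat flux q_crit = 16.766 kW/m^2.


4*pi*q_crit = 210.69
Q/(4*pi*q_crit) = 236.00
r = sqrt(236.00) = 15.362 m

15.362 m


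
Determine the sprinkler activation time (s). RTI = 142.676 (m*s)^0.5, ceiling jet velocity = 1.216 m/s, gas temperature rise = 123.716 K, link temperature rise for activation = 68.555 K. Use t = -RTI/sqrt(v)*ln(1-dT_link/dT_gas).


dT_link/dT_gas = 0.55413
ln(1 - 0.55413) = -0.80773
t = -142.676 / sqrt(1.216) * -0.80773 = 104.51 s

104.51 s


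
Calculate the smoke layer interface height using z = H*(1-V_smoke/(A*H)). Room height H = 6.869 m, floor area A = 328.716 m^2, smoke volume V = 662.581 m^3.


V/(A*H) = 0.29344
1 - 0.29344 = 0.70656
z = 6.869 * 0.70656 = 4.8533 m

4.8533 m
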